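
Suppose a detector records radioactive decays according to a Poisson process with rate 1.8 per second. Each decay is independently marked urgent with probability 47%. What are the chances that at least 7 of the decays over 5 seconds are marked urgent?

0.1360

Thinning: the decays that are marked urgent themselves form a Poisson process with rate 0.47 × 1.8 = 0.846 per second.
Over the interval, μ = 0.846 × 5 = 4.23 (5 seconds).
P(N ≥ 7) = 1 − P(N ≤ 6) ≈ 0.1360.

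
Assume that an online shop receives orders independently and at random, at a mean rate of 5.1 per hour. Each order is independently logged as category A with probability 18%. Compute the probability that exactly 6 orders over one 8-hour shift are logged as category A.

Thinning: the orders that are logged as category A themselves form a Poisson process with rate 0.18 × 5.1 = 0.918 per hour.
Over the interval, μ = 0.918 × 8 = 7.344 (an 8-hour shift = 8 hours).
P(N = 6) = e^(−7.344) · 7.344^6/6! ≈ 0.1409.

0.1409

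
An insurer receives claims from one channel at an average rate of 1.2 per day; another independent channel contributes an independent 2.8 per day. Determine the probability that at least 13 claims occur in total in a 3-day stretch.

0.4240

Independent Poisson processes superpose: combined rate λ = 1.2 + 2.8 = 4 per day.
Over the interval, μ = 4 × 3 = 12 (a 3-day stretch = 3 days).
P(N ≥ 13) = 1 − P(N ≤ 12) ≈ 0.4240.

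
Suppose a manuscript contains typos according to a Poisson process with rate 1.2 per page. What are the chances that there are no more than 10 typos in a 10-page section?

Over the interval, μ = 1.2 × 10 = 12 (a 10-page section = 10 pages).
P(N ≤ 10) = Σ_{j=0}^{10} e^(−μ) μ^j/j! ≈ 0.3472.

0.3472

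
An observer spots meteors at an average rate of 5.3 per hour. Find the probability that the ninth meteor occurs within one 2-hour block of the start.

Over the interval, μ = 5.3 × 2 = 10.6 (a 2-hour block = 2 hours).
The ninth arrival falls in the interval iff at least 9 events occur there: P(S_9 ≤ t) = P(N ≥ 9) = 1 − P(N ≤ 8) ≈ 0.7306.

0.7306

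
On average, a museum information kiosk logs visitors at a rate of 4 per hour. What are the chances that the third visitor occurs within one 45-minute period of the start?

Over the interval, μ = 4 × 0.75 = 3 (a 45-minute period = 0.75 hours).
The third arrival falls in the interval iff at least 3 events occur there: P(S_3 ≤ t) = P(N ≥ 3) = 1 − P(N ≤ 2) ≈ 0.5768.

0.5768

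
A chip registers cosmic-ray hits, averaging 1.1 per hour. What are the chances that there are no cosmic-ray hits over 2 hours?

Over the interval, μ = 1.1 × 2 = 2.2 (2 hours).
P(N = 0) = e^(−μ) μ^0/0! = e^(−2.2) · 2.2^0/1 ≈ 0.1108.

0.1108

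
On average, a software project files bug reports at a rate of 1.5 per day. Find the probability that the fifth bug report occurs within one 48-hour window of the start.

0.1847

Over the interval, μ = 1.5 × 2 = 3 (a 48-hour window = 2 days).
The fifth arrival falls in the interval iff at least 5 events occur there: P(S_5 ≤ t) = P(N ≥ 5) = 1 − P(N ≤ 4) ≈ 0.1847.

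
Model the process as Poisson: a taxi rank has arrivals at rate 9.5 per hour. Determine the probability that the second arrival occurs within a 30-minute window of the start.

0.9503

Over the interval, μ = 9.5 × 0.5 = 4.75 (a 30-minute window = 0.5 hours).
The second arrival falls in the interval iff at least 2 events occur there: P(S_2 ≤ t) = P(N ≥ 2) = 1 − P(N ≤ 1) ≈ 0.9503.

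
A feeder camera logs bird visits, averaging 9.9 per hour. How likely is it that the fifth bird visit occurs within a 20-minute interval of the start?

0.2374

Over the interval, μ = 9.9 × 1/3 = 3.3 (a 20-minute interval = 1/3 hours).
The fifth arrival falls in the interval iff at least 5 events occur there: P(S_5 ≤ t) = P(N ≥ 5) = 1 − P(N ≤ 4) ≈ 0.2374.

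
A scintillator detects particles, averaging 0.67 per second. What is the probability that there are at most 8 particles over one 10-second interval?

0.7673

Over the interval, μ = 0.67 × 10 = 6.7 (a 10-second interval = 10 seconds).
P(N ≤ 8) = Σ_{j=0}^{8} e^(−μ) μ^j/j! ≈ 0.7673.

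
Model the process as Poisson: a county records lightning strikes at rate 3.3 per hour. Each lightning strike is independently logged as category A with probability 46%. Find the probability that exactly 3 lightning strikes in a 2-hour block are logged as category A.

0.2240

Thinning: the lightning strikes that are logged as category A themselves form a Poisson process with rate 0.46 × 3.3 = 1.518 per hour.
Over the interval, μ = 1.518 × 2 = 3.036 (a 2-hour block = 2 hours).
P(N = 3) = e^(−3.036) · 3.036^3/3! ≈ 0.2240.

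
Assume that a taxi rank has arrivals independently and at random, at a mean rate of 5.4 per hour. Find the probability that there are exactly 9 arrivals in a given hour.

0.0486

With mean μ = 5.4 per hour,
P(N = 9) = e^(−μ) μ^9/9! = e^(−5.4) · 5.4^9/362880 ≈ 0.0486.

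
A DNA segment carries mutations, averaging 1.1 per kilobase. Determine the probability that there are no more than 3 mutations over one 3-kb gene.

0.5803

Over the interval, μ = 1.1 × 3 = 3.3 (a 3-kb gene = 3 kilobases).
P(N ≤ 3) = Σ_{j=0}^{3} e^(−μ) μ^j/j! ≈ 0.5803.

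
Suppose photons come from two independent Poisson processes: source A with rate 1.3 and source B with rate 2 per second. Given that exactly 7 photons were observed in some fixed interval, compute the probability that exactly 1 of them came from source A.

0.1367

Given the total, each event is independently from source A with probability p = λ_A/(λ_A+λ_B) = 1.3/3.3 ≈ 0.3939.
So K ~ Binomial(7, 1.3/3.3): P(K = 1) = C(7,1) · (1.3/3.3)^1 · (2/3.3)^6 ≈ 0.1367.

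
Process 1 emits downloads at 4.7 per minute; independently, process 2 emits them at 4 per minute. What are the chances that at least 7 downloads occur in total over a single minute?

0.7645

Independent Poisson processes superpose: combined rate λ = 4.7 + 4 = 8.7 per minute.
So μ = 8.7.
P(N ≥ 7) = 1 − P(N ≤ 6) ≈ 0.7645.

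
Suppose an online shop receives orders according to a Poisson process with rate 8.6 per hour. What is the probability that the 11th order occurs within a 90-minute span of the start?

Over the interval, μ = 8.6 × 1.5 = 12.9 (a 90-minute span = 1.5 hours).
The 11th arrival falls in the interval iff at least 11 events occur there: P(S_11 ≤ t) = P(N ≥ 11) = 1 − P(N ≤ 10) ≈ 0.7396.

0.7396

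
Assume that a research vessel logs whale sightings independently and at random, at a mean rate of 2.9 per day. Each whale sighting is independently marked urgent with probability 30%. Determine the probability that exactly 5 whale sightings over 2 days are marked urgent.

0.0233

Thinning: the whale sightings that are marked urgent themselves form a Poisson process with rate 0.3 × 2.9 = 0.87 per day.
Over the interval, μ = 0.87 × 2 = 1.74 (2 days).
P(N = 5) = e^(−1.74) · 1.74^5/5! ≈ 0.0233.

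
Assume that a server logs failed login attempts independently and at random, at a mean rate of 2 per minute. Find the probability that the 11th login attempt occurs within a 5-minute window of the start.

0.4170

Over the interval, μ = 2 × 5 = 10 (a 5-minute window = 5 minutes).
The 11th arrival falls in the interval iff at least 11 events occur there: P(S_11 ≤ t) = P(N ≥ 11) = 1 − P(N ≤ 10) ≈ 0.4170.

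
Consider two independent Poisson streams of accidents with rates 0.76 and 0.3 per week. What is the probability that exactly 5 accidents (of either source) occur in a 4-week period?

0.1645

Independent Poisson processes superpose: combined rate λ = 0.76 + 0.3 = 1.06 per week.
Over the interval, μ = 1.06 × 4 = 4.24 (a 4-week period = 4 weeks).
P(N = 5) = e^(−4.24) · 4.24^5/5! ≈ 0.1645.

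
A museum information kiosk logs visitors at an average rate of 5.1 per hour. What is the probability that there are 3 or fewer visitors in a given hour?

With mean μ = 5.1 per hour,
P(N ≤ 3) = Σ_{j=0}^{3} e^(−μ) μ^j/j! ≈ 0.2513.

0.2513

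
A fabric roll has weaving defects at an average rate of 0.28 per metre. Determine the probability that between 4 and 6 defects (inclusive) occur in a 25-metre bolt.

0.3679

Over the interval, μ = 0.28 × 25 = 7 (a 25-metre bolt = 25 metres).
P(4 ≤ N ≤ 6) = Σ_{j=4}^{6} e^(−7) · 7^j/j! ≈ 0.3679.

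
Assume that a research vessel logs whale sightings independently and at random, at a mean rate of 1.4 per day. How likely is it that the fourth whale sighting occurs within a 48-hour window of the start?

Over the interval, μ = 1.4 × 2 = 2.8 (a 48-hour window = 2 days).
The fourth arrival falls in the interval iff at least 4 events occur there: P(S_4 ≤ t) = P(N ≥ 4) = 1 − P(N ≤ 3) ≈ 0.3081.

0.3081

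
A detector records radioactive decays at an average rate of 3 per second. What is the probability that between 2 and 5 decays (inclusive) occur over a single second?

With mean μ = 3 per second,
P(2 ≤ N ≤ 5) = Σ_{j=2}^{5} e^(−3) · 3^j/j! ≈ 0.7169.

0.7169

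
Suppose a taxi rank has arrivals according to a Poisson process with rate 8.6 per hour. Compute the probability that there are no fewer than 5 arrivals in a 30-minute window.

0.4296

Over the interval, μ = 8.6 × 0.5 = 4.3 (a 30-minute window = 0.5 hours).
P(N ≥ 5) = 1 − P(N ≤ 4) = 1 − Σ_{j=0}^{4} e^(−μ) μ^j/j! ≈ 0.4296.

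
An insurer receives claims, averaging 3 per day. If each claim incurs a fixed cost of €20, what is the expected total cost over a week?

€420

E[N] = 3 × 7 = 21 (a week = 7 days); E[cost] = 21 × €20 = €420.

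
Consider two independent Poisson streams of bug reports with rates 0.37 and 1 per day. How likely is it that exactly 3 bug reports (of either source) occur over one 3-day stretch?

Independent Poisson processes superpose: combined rate λ = 0.37 + 1 = 1.37 per day.
Over the interval, μ = 1.37 × 3 = 4.11 (a 3-day stretch = 3 days).
P(N = 3) = e^(−4.11) · 4.11^3/3! ≈ 0.1899.

0.1899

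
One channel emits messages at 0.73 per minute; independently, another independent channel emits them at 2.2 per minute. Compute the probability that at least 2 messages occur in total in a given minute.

Independent Poisson processes superpose: combined rate λ = 0.73 + 2.2 = 2.93 per minute.
So μ = 2.93.
P(N ≥ 2) = 1 − P(N ≤ 1) ≈ 0.7901.

0.7901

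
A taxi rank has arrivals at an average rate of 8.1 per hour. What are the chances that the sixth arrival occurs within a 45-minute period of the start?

Over the interval, μ = 8.1 × 0.75 = 6.075 (a 45-minute period = 0.75 hours).
The sixth arrival falls in the interval iff at least 6 events occur there: P(S_6 ≤ t) = P(N ≥ 6) = 1 − P(N ≤ 5) ≈ 0.5663.

0.5663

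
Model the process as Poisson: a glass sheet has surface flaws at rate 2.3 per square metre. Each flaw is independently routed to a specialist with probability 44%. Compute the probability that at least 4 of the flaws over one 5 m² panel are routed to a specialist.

0.7433

Thinning: the flaws that are routed to a specialist themselves form a Poisson process with rate 0.44 × 2.3 = 1.012 per square metre.
Over the interval, μ = 1.012 × 5 = 5.06 (a 5 m² panel = 5 square metres).
P(N ≥ 4) = 1 − P(N ≤ 3) ≈ 0.7433.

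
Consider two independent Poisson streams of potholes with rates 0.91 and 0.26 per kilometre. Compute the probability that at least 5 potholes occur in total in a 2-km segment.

Independent Poisson processes superpose: combined rate λ = 0.91 + 0.26 = 1.17 per kilometre.
Over the interval, μ = 1.17 × 2 = 2.34 (a 2-km segment = 2 kilometres).
P(N ≥ 5) = 1 − P(N ≤ 4) ≈ 0.0885.

0.0885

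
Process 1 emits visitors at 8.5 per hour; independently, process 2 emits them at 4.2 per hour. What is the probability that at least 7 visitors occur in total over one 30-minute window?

0.4497

Independent Poisson processes superpose: combined rate λ = 8.5 + 4.2 = 12.7 per hour.
Over the interval, μ = 12.7 × 0.5 = 6.35 (a 30-minute window = 0.5 hours).
P(N ≥ 7) = 1 − P(N ≤ 6) ≈ 0.4497.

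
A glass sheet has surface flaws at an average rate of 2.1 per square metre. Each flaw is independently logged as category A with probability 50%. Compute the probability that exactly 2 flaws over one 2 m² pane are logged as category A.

Thinning: the flaws that are logged as category A themselves form a Poisson process with rate 0.5 × 2.1 = 1.05 per square metre.
Over the interval, μ = 1.05 × 2 = 2.1 (a 2 m² pane = 2 square metres).
P(N = 2) = e^(−2.1) · 2.1^2/2! ≈ 0.2700.

0.2700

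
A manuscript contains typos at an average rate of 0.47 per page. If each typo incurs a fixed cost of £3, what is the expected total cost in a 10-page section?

E[N] = 0.47 × 10 = 4.7 (a 10-page section = 10 pages); E[cost] = 4.7 × £3 = £14.1.

£14.1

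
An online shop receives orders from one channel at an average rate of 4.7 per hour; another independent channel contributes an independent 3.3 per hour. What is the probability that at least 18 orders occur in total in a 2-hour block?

0.3407

Independent Poisson processes superpose: combined rate λ = 4.7 + 3.3 = 8 per hour.
Over the interval, μ = 8 × 2 = 16 (a 2-hour block = 2 hours).
P(N ≥ 18) = 1 − P(N ≤ 17) ≈ 0.3407.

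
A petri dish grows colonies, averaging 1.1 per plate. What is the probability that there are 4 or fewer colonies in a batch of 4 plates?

0.5512

Over the interval, μ = 1.1 × 4 = 4.4 (a batch of 4 plates = 4 plates).
P(N ≤ 4) = Σ_{j=0}^{4} e^(−μ) μ^j/j! ≈ 0.5512.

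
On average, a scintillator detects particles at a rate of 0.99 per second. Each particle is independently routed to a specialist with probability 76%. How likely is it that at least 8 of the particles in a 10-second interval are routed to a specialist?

0.4789

Thinning: the particles that are routed to a specialist themselves form a Poisson process with rate 0.76 × 0.99 = 0.7524 per second.
Over the interval, μ = 0.7524 × 10 = 7.524 (a 10-second interval = 10 seconds).
P(N ≥ 8) = 1 − P(N ≤ 7) ≈ 0.4789.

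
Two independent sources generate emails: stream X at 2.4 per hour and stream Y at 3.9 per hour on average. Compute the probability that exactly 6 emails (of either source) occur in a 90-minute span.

0.0778

Independent Poisson processes superpose: combined rate λ = 2.4 + 3.9 = 6.3 per hour.
Over the interval, μ = 6.3 × 1.5 = 9.45 (a 90-minute span = 1.5 hours).
P(N = 6) = e^(−9.45) · 9.45^6/6! ≈ 0.0778.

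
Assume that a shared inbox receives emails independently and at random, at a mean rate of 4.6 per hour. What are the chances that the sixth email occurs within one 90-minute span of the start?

0.6863

Over the interval, μ = 4.6 × 1.5 = 6.9 (a 90-minute span = 1.5 hours).
The sixth arrival falls in the interval iff at least 6 events occur there: P(S_6 ≤ t) = P(N ≥ 6) = 1 − P(N ≤ 5) ≈ 0.6863.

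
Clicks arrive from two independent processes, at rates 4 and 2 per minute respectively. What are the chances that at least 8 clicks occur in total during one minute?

0.2560

Independent Poisson processes superpose: combined rate λ = 4 + 2 = 6 per minute.
So μ = 6.
P(N ≥ 8) = 1 − P(N ≤ 7) ≈ 0.2560.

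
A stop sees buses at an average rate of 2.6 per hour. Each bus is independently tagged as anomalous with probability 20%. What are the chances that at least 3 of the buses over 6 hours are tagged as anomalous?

Thinning: the buses that are tagged as anomalous themselves form a Poisson process with rate 0.2 × 2.6 = 0.52 per hour.
Over the interval, μ = 0.52 × 6 = 3.12 (6 hours).
P(N ≥ 3) = 1 − P(N ≤ 2) ≈ 0.6032.

0.6032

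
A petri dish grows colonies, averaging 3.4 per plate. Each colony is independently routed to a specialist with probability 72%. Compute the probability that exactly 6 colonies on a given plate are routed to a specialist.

Thinning: the colonies that are routed to a specialist themselves form a Poisson process with rate 0.72 × 3.4 = 2.448 per plate.
So μ = 2.448.
P(N = 6) = e^(−2.448) · 2.448^6/6! ≈ 0.0258.

0.0258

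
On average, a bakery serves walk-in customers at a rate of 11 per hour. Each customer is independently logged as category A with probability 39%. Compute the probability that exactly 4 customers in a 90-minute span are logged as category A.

0.1146

Thinning: the customers that are logged as category A themselves form a Poisson process with rate 0.39 × 11 = 4.29 per hour.
Over the interval, μ = 4.29 × 1.5 = 6.435 (a 90-minute span = 1.5 hours).
P(N = 4) = e^(−6.435) · 6.435^4/4! ≈ 0.1146.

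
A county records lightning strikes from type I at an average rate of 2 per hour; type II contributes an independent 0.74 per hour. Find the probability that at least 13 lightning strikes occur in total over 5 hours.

0.6114

Independent Poisson processes superpose: combined rate λ = 2 + 0.74 = 2.74 per hour.
Over the interval, μ = 2.74 × 5 = 13.7 (5 hours).
P(N ≥ 13) = 1 − P(N ≤ 12) ≈ 0.6114.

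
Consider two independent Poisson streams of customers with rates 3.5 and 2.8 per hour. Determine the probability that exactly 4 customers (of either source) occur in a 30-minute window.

0.1758

Independent Poisson processes superpose: combined rate λ = 3.5 + 2.8 = 6.3 per hour.
Over the interval, μ = 6.3 × 0.5 = 3.15 (a 30-minute window = 0.5 hours).
P(N = 4) = e^(−3.15) · 3.15^4/4! ≈ 0.1758.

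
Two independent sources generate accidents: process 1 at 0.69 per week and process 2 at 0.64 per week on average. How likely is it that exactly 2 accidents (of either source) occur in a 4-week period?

Independent Poisson processes superpose: combined rate λ = 0.69 + 0.64 = 1.33 per week.
Over the interval, μ = 1.33 × 4 = 5.32 (a 4-week period = 4 weeks).
P(N = 2) = e^(−5.32) · 5.32^2/2! ≈ 0.0692.

0.0692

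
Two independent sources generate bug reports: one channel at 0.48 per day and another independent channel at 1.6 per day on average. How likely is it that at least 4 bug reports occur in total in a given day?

0.1576

Independent Poisson processes superpose: combined rate λ = 0.48 + 1.6 = 2.08 per day.
So μ = 2.08.
P(N ≥ 4) = 1 − P(N ≤ 3) ≈ 0.1576.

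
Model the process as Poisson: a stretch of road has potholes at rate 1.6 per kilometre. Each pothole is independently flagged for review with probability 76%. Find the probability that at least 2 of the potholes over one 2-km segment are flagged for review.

Thinning: the potholes that are flagged for review themselves form a Poisson process with rate 0.76 × 1.6 = 1.216 per kilometre.
Over the interval, μ = 1.216 × 2 = 2.432 (a 2-km segment = 2 kilometres).
P(N ≥ 2) = 1 − P(N ≤ 1) ≈ 0.6985.

0.6985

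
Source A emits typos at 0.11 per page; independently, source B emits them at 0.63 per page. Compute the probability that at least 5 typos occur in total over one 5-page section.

Independent Poisson processes superpose: combined rate λ = 0.11 + 0.63 = 0.74 per page.
Over the interval, μ = 0.74 × 5 = 3.7 (a 5-page section = 5 pages).
P(N ≥ 5) = 1 − P(N ≤ 4) ≈ 0.3128.

0.3128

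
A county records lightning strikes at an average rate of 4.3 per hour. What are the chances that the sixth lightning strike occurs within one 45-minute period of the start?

Over the interval, μ = 4.3 × 0.75 = 3.225 (a 45-minute period = 0.75 hours).
The sixth arrival falls in the interval iff at least 6 events occur there: P(S_6 ≤ t) = P(N ≥ 6) = 1 − P(N ≤ 5) ≈ 0.1083.

0.1083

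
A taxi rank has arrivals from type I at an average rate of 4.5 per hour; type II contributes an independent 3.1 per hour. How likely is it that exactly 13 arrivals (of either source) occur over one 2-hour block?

0.0930

Independent Poisson processes superpose: combined rate λ = 4.5 + 3.1 = 7.6 per hour.
Over the interval, μ = 7.6 × 2 = 15.2 (a 2-hour block = 2 hours).
P(N = 13) = e^(−15.2) · 15.2^13/13! ≈ 0.0930.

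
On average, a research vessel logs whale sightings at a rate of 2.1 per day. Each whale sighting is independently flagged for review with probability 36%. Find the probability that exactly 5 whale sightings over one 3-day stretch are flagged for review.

Thinning: the whale sightings that are flagged for review themselves form a Poisson process with rate 0.36 × 2.1 = 0.756 per day.
Over the interval, μ = 0.756 × 3 = 2.268 (a 3-day stretch = 3 days).
P(N = 5) = e^(−2.268) · 2.268^5/5! ≈ 0.0518.

0.0518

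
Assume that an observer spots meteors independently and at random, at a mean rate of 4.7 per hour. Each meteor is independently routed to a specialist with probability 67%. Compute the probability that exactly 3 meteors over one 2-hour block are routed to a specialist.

Thinning: the meteors that are routed to a specialist themselves form a Poisson process with rate 0.67 × 4.7 = 3.149 per hour.
Over the interval, μ = 3.149 × 2 = 6.298 (a 2-hour block = 2 hours).
P(N = 3) = e^(−6.298) · 6.298^3/3! ≈ 0.0766.

0.0766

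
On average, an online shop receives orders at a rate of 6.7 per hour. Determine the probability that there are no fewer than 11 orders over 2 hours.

0.7811

Over the interval, μ = 6.7 × 2 = 13.4 (2 hours).
P(N ≥ 11) = 1 − P(N ≤ 10) = 1 − Σ_{j=0}^{10} e^(−μ) μ^j/j! ≈ 0.7811.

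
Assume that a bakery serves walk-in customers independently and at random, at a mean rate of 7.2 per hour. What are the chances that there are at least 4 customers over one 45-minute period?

Over the interval, μ = 7.2 × 0.75 = 5.4 (a 45-minute period = 0.75 hours).
P(N ≥ 4) = 1 − P(N ≤ 3) = 1 − Σ_{j=0}^{3} e^(−μ) μ^j/j! ≈ 0.7867.

0.7867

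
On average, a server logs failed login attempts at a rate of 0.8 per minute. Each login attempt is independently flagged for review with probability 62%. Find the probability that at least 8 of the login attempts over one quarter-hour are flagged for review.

Thinning: the login attempts that are flagged for review themselves form a Poisson process with rate 0.62 × 0.8 = 0.496 per minute.
Over the interval, μ = 0.496 × 15 = 7.44 (a quarter-hour = 15 minutes).
P(N ≥ 8) = 1 − P(N ≤ 7) ≈ 0.4666.

0.4666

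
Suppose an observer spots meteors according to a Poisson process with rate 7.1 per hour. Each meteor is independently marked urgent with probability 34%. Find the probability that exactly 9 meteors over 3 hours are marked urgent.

Thinning: the meteors that are marked urgent themselves form a Poisson process with rate 0.34 × 7.1 = 2.414 per hour.
Over the interval, μ = 2.414 × 3 = 7.242 (3 hours).
P(N = 9) = e^(−7.242) · 7.242^9/9! ≈ 0.1081.

0.1081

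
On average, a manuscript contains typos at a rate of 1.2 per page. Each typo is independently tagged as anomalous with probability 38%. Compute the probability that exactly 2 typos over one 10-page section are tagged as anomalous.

0.1088

Thinning: the typos that are tagged as anomalous themselves form a Poisson process with rate 0.38 × 1.2 = 0.456 per page.
Over the interval, μ = 0.456 × 10 = 4.56 (a 10-page section = 10 pages).
P(N = 2) = e^(−4.56) · 4.56^2/2! ≈ 0.1088.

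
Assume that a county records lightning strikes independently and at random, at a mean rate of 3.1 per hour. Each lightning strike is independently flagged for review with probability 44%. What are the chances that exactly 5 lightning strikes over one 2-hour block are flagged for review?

Thinning: the lightning strikes that are flagged for review themselves form a Poisson process with rate 0.44 × 3.1 = 1.364 per hour.
Over the interval, μ = 1.364 × 2 = 2.728 (a 2-hour block = 2 hours).
P(N = 5) = e^(−2.728) · 2.728^5/5! ≈ 0.0823.

0.0823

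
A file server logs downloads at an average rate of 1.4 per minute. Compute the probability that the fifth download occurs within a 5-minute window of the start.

0.8270

Over the interval, μ = 1.4 × 5 = 7 (a 5-minute window = 5 minutes).
The fifth arrival falls in the interval iff at least 5 events occur there: P(S_5 ≤ t) = P(N ≥ 5) = 1 − P(N ≤ 4) ≈ 0.8270.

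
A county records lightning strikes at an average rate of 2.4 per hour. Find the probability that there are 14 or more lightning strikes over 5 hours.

0.3185

Over the interval, μ = 2.4 × 5 = 12 (5 hours).
P(N ≥ 14) = 1 − P(N ≤ 13) = 1 − Σ_{j=0}^{13} e^(−μ) μ^j/j! ≈ 0.3185.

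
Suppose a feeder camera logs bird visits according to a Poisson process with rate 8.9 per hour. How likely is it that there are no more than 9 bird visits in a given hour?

0.6006

With mean μ = 8.9 per hour,
P(N ≤ 9) = Σ_{j=0}^{9} e^(−μ) μ^j/j! ≈ 0.6006.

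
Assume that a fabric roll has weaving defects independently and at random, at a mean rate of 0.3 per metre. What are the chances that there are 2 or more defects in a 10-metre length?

Over the interval, μ = 0.3 × 10 = 3 (a 10-metre length = 10 metres).
P(N ≥ 2) = 1 − P(N ≤ 1) = 1 − Σ_{j=0}^{1} e^(−μ) μ^j/j! ≈ 0.8009.

0.8009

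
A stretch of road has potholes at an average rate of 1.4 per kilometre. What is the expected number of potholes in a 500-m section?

0.7

E[N] = λt = 1.4 × 0.5 = 0.7 (a 500-m section = 0.5 kilometres).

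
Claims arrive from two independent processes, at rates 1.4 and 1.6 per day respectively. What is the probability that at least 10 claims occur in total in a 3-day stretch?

Independent Poisson processes superpose: combined rate λ = 1.4 + 1.6 = 3 per day.
Over the interval, μ = 3 × 3 = 9 (a 3-day stretch = 3 days).
P(N ≥ 10) = 1 − P(N ≤ 9) ≈ 0.4126.

0.4126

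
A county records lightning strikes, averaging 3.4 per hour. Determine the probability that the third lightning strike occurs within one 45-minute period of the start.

0.4689

Over the interval, μ = 3.4 × 0.75 = 2.55 (a 45-minute period = 0.75 hours).
The third arrival falls in the interval iff at least 3 events occur there: P(S_3 ≤ t) = P(N ≥ 3) = 1 − P(N ≤ 2) ≈ 0.4689.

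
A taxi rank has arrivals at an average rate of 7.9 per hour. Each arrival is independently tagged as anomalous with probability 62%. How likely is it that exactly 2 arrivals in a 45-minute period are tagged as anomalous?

0.1713

Thinning: the arrivals that are tagged as anomalous themselves form a Poisson process with rate 0.62 × 7.9 = 4.898 per hour.
Over the interval, μ = 4.898 × 0.75 = 3.6735 (a 45-minute period = 0.75 hours).
P(N = 2) = e^(−3.6735) · 3.6735^2/2! ≈ 0.1713.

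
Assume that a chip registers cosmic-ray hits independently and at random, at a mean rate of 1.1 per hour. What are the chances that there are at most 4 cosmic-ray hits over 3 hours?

0.7626

Over the interval, μ = 1.1 × 3 = 3.3 (3 hours).
P(N ≤ 4) = Σ_{j=0}^{4} e^(−μ) μ^j/j! ≈ 0.7626.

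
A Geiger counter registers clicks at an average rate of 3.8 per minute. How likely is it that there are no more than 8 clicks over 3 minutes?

Over the interval, μ = 3.8 × 3 = 11.4 (3 minutes).
P(N ≤ 8) = Σ_{j=0}^{8} e^(−μ) μ^j/j! ≈ 0.1984.

0.1984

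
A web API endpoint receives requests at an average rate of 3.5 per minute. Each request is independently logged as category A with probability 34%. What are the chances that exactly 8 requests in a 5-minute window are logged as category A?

Thinning: the requests that are logged as category A themselves form a Poisson process with rate 0.34 × 3.5 = 1.19 per minute.
Over the interval, μ = 1.19 × 5 = 5.95 (a 5-minute window = 5 minutes).
P(N = 8) = e^(−5.95) · 5.95^8/8! ≈ 0.1015.

0.1015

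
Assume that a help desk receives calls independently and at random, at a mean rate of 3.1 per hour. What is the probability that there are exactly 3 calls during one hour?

0.2237

With mean μ = 3.1 per hour,
P(N = 3) = e^(−μ) μ^3/3! = e^(−3.1) · 3.1^3/6 ≈ 0.2237.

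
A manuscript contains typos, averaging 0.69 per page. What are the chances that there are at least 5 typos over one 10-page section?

0.8177

Over the interval, μ = 0.69 × 10 = 6.9 (a 10-page section = 10 pages).
P(N ≥ 5) = 1 − P(N ≤ 4) = 1 − Σ_{j=0}^{4} e^(−μ) μ^j/j! ≈ 0.8177.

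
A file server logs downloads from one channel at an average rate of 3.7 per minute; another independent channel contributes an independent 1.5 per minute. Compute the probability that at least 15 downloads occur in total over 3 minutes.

0.5944

Independent Poisson processes superpose: combined rate λ = 3.7 + 1.5 = 5.2 per minute.
Over the interval, μ = 5.2 × 3 = 15.6 (3 minutes).
P(N ≥ 15) = 1 − P(N ≤ 14) ≈ 0.5944.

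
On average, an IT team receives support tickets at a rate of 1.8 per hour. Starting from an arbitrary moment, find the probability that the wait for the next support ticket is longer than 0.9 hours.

0.1979

The wait for the next event is exponential with rate λ = 1.8 per hour.
P(T > 0.9) = e^(−λt) = e^(−1.8 × 0.9) = e^(−1.62) ≈ 0.1979.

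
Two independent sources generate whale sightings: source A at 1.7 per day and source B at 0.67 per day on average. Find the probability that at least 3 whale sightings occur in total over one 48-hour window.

0.8517

Independent Poisson processes superpose: combined rate λ = 1.7 + 0.67 = 2.37 per day.
Over the interval, μ = 2.37 × 2 = 4.74 (a 48-hour window = 2 days).
P(N ≥ 3) = 1 − P(N ≤ 2) ≈ 0.8517.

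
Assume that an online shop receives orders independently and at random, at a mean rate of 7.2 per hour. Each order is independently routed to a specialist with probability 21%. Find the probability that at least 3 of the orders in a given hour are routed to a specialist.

0.1942

Thinning: the orders that are routed to a specialist themselves form a Poisson process with rate 0.21 × 7.2 = 1.512 per hour.
So μ = 1.512.
P(N ≥ 3) = 1 − P(N ≤ 2) ≈ 0.1942.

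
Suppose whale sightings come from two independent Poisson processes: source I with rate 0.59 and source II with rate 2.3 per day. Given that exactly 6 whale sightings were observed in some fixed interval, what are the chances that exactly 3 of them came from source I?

Given the total, each event is independently from source I with probability p = λ_I/(λ_I+λ_II) = 0.59/2.89 ≈ 0.2042.
So K ~ Binomial(6, 0.59/2.89): P(K = 3) = C(6,3) · (0.59/2.89)^3 · (2.3/2.89)^3 ≈ 0.0858.

0.0858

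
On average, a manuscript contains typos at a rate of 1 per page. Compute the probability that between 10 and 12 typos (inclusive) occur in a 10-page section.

0.3336

Over the interval, μ = 1 × 10 = 10 (a 10-page section = 10 pages).
P(10 ≤ N ≤ 12) = Σ_{j=10}^{12} e^(−10) · 10^j/j! ≈ 0.3336.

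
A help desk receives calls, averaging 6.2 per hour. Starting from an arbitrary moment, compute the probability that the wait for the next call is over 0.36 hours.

0.1073

The wait for the next event is exponential with rate λ = 6.2 per hour.
P(T > 0.36) = e^(−λt) = e^(−6.2 × 0.36) = e^(−2.232) ≈ 0.1073.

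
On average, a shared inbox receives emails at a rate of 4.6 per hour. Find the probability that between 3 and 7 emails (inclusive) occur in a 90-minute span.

0.5817

Over the interval, μ = 4.6 × 1.5 = 6.9 (a 90-minute span = 1.5 hours).
P(3 ≤ N ≤ 7) = Σ_{j=3}^{7} e^(−6.9) · 6.9^j/j! ≈ 0.5817.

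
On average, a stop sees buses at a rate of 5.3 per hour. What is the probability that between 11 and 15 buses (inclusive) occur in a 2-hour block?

Over the interval, μ = 5.3 × 2 = 10.6 (a 2-hour block = 2 hours).
P(11 ≤ N ≤ 15) = Σ_{j=11}^{15} e^(−10.6) · 10.6^j/j! ≈ 0.4188.

0.4188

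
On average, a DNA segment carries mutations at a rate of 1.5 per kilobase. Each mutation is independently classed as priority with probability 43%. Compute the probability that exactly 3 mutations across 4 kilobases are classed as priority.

Thinning: the mutations that are classed as priority themselves form a Poisson process with rate 0.43 × 1.5 = 0.645 per kilobase.
Over the interval, μ = 0.645 × 4 = 2.58 (4 kilobases).
P(N = 3) = e^(−2.58) · 2.58^3/3! ≈ 0.2169.

0.2169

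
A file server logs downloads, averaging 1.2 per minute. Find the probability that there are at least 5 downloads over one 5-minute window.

Over the interval, μ = 1.2 × 5 = 6 (a 5-minute window = 5 minutes).
P(N ≥ 5) = 1 − P(N ≤ 4) = 1 − Σ_{j=0}^{4} e^(−μ) μ^j/j! ≈ 0.7149.

0.7149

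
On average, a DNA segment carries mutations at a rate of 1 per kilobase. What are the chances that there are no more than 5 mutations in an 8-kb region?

Over the interval, μ = 1 × 8 = 8 (an 8-kb region = 8 kilobases).
P(N ≤ 5) = Σ_{j=0}^{5} e^(−μ) μ^j/j! ≈ 0.1912.

0.1912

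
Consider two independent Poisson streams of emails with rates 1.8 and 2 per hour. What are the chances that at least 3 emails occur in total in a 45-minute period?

0.5424

Independent Poisson processes superpose: combined rate λ = 1.8 + 2 = 3.8 per hour.
Over the interval, μ = 3.8 × 0.75 = 2.85 (a 45-minute period = 0.75 hours).
P(N ≥ 3) = 1 − P(N ≤ 2) ≈ 0.5424.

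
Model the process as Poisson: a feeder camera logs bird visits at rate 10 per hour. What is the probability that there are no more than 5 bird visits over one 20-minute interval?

0.8788

Over the interval, μ = 10 × 1/3 ≈ 3.33333 (a 20-minute interval = 1/3 hours).
P(N ≤ 5) = Σ_{j=0}^{5} e^(−μ) μ^j/j! ≈ 0.8788.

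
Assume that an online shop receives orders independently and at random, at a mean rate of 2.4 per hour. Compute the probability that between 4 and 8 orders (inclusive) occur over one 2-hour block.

Over the interval, μ = 2.4 × 2 = 4.8 (a 2-hour block = 2 hours).
P(4 ≤ N ≤ 8) = Σ_{j=4}^{8} e^(−4.8) · 4.8^j/j! ≈ 0.6500.

0.6500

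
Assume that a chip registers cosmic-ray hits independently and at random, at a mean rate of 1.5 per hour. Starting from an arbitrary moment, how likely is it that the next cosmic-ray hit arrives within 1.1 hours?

Inter-arrival times are exponential with rate λ = 1.5 per hour.
P(T ≤ 1.1) = 1 − e^(−λt) = 1 − e^(−1.5 × 1.1) = 1 − e^(−1.65) ≈ 0.8080.

0.8080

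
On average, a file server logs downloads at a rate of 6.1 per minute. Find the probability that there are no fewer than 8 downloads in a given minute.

With mean μ = 6.1 per minute,
P(N ≥ 8) = 1 − P(N ≤ 7) = 1 − Σ_{j=0}^{7} e^(−μ) μ^j/j! ≈ 0.2699.

0.2699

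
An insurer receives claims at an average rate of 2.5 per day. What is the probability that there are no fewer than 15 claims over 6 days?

0.5343

Over the interval, μ = 2.5 × 6 = 15 (6 days).
P(N ≥ 15) = 1 − P(N ≤ 14) = 1 − Σ_{j=0}^{14} e^(−μ) μ^j/j! ≈ 0.5343.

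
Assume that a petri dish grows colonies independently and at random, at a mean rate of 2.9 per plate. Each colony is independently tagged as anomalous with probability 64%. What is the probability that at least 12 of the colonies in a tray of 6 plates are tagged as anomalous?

0.4370

Thinning: the colonies that are tagged as anomalous themselves form a Poisson process with rate 0.64 × 2.9 = 1.856 per plate.
Over the interval, μ = 1.856 × 6 = 11.136 (a tray of 6 plates = 6 plates).
P(N ≥ 12) = 1 − P(N ≤ 11) ≈ 0.4370.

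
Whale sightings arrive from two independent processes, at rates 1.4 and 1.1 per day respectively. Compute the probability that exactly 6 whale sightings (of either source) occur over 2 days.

0.1462

Independent Poisson processes superpose: combined rate λ = 1.4 + 1.1 = 2.5 per day.
Over the interval, μ = 2.5 × 2 = 5 (2 days).
P(N = 6) = e^(−5) · 5^6/6! ≈ 0.1462.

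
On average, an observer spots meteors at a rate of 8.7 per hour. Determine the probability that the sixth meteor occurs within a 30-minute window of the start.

Over the interval, μ = 8.7 × 0.5 = 4.35 (a 30-minute window = 0.5 hours).
The sixth arrival falls in the interval iff at least 6 events occur there: P(S_6 ≤ t) = P(N ≥ 6) = 1 − P(N ≤ 5) ≈ 0.2717.

0.2717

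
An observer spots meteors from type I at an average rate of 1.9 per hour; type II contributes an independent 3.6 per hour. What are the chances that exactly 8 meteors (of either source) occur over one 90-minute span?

0.1391

Independent Poisson processes superpose: combined rate λ = 1.9 + 3.6 = 5.5 per hour.
Over the interval, μ = 5.5 × 1.5 = 8.25 (a 90-minute span = 1.5 hours).
P(N = 8) = e^(−8.25) · 8.25^8/8! ≈ 0.1391.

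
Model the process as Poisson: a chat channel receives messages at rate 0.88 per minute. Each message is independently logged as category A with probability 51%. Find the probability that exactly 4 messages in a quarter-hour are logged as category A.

0.1020

Thinning: the messages that are logged as category A themselves form a Poisson process with rate 0.51 × 0.88 = 0.4488 per minute.
Over the interval, μ = 0.4488 × 15 = 6.732 (a quarter-hour = 15 minutes).
P(N = 4) = e^(−6.732) · 6.732^4/4! ≈ 0.1020.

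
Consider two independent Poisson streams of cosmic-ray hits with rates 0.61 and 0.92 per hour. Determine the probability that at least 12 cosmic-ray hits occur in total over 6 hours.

Independent Poisson processes superpose: combined rate λ = 0.61 + 0.92 = 1.53 per hour.
Over the interval, μ = 1.53 × 6 = 9.18 (6 hours).
P(N ≥ 12) = 1 − P(N ≤ 11) ≈ 0.2148.

0.2148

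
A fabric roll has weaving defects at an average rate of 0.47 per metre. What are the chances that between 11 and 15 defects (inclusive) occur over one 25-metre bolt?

Over the interval, μ = 0.47 × 25 = 11.75 (a 25-metre bolt = 25 metres).
P(11 ≤ N ≤ 15) = Σ_{j=11}^{15} e^(−11.75) · 11.75^j/j! ≈ 0.4880.

0.4880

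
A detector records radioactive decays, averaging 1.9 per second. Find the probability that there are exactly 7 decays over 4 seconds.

0.1454

Over the interval, μ = 1.9 × 4 = 7.6 (4 seconds).
P(N = 7) = e^(−μ) μ^7/7! = e^(−7.6) · 7.6^7/5040 ≈ 0.1454.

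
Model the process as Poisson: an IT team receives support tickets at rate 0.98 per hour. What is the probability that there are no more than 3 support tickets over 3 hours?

Over the interval, μ = 0.98 × 3 = 2.94 (3 hours).
P(N ≤ 3) = Σ_{j=0}^{3} e^(−μ) μ^j/j! ≈ 0.6607.

0.6607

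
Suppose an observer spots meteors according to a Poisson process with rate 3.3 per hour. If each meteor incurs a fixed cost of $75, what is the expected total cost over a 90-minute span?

E[N] = 3.3 × 1.5 = 4.95 (a 90-minute span = 1.5 hours); E[cost] = 4.95 × $75 = $371.25.

$371.25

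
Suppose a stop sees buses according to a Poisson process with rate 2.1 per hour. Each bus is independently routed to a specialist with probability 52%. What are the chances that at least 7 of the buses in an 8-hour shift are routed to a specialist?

Thinning: the buses that are routed to a specialist themselves form a Poisson process with rate 0.52 × 2.1 = 1.092 per hour.
Over the interval, μ = 1.092 × 8 = 8.736 (an 8-hour shift = 8 hours).
P(N ≥ 7) = 1 − P(N ≤ 6) ≈ 0.7681.

0.7681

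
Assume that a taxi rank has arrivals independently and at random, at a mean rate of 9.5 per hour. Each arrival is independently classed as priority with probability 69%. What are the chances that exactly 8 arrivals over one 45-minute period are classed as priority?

0.0620

Thinning: the arrivals that are classed as priority themselves form a Poisson process with rate 0.69 × 9.5 = 6.555 per hour.
Over the interval, μ = 6.555 × 0.75 = 4.91625 (a 45-minute period = 0.75 hours).
P(N = 8) = e^(−4.91625) · 4.91625^8/8! ≈ 0.0620.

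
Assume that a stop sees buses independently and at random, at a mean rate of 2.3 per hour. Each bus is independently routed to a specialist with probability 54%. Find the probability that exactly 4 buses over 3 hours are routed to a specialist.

Thinning: the buses that are routed to a specialist themselves form a Poisson process with rate 0.54 × 2.3 = 1.242 per hour.
Over the interval, μ = 1.242 × 3 = 3.726 (3 hours).
P(N = 4) = e^(−3.726) · 3.726^4/4! ≈ 0.1935.

0.1935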